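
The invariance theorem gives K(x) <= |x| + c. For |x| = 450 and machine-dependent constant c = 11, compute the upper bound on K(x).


K(x) <= |x| + c = 450 + 11 = 461

461


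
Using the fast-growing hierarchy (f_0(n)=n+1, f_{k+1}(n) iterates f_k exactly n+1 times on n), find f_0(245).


f_0(245) = 245 + 1 = 246

246


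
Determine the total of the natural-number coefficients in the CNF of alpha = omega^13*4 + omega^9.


CNF: omega^13*4 + omega^9
Coefficients: 4 + 1 = 5

5


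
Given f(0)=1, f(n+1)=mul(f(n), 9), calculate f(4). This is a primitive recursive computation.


f(0) = 1
f(1) = mul(f(0), 9) = mul(1, 9) = 9
f(2) = mul(f(1), 9) = mul(9, 9) = 81
f(3) = mul(f(2), 9) = mul(81, 9) = 729
f(4) = mul(f(3), 9) = mul(729, 9) = 6561


6561


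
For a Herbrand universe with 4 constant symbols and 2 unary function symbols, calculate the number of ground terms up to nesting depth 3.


Herbrand terms by depth:
Depth 0: 4 constants
Depth 1: 8 new terms (running total: 12)
Depth 2: 16 new terms (running total: 28)
Depth 3: 32 new terms (running total: 60)
Total distinct ground terms = 60

60


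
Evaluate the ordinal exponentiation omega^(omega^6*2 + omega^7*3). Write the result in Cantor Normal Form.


omega^(omega^6*2 + omega^7*3):
In ordinal addition a term is absorbed by a following term of strictly larger exponent: 6 < 7, so omega^6*2 + omega^7*3 = omega^7*3.
omega raised to a CNF ordinal is a single CNF term: Result = omega^(omega^7*3)

omega^(omega^7*3)


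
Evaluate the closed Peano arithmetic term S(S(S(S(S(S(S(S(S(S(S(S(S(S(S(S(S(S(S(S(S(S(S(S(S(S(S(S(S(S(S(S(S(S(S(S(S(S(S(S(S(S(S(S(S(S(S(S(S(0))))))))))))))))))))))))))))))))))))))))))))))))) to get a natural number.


Counting successors applied to 0:
49 applications of S to 0 = 49

49


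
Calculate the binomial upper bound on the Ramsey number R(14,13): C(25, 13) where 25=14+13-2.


R(14,13) <= C(14+13-2, 14-1) = C(25, 13)
C(25, 13) = 25! / (13! * 12!)
= 5200300

5200300


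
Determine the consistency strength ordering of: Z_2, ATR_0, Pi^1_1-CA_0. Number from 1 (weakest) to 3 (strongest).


Ordering by consistency strength:
1. ATR_0
2. Pi^1_1-CA_0
3. Z_2


Z_2=3, ATR_0=1, Pi^1_1-CA_0=2


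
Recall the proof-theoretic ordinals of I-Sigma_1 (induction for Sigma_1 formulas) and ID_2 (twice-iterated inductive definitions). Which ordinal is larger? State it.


Proof-theoretic ordinal of I-Sigma_1 (induction for Sigma_1 formulas): omega^omega
Proof-theoretic ordinal of ID_2 (twice-iterated inductive definitions): psi_0(epsilon_{Omega_2+1})
Comparing: omega^omega < psi_0(epsilon_{Omega_2+1}).
The larger ordinal is psi_0(epsilon_{Omega_2+1}) (from ID_2 (twice-iterated inductive definitions)).

psi_0(epsilon_{Omega_2+1})


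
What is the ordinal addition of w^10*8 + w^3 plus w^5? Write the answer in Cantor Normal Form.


Ordinal addition (w^10*8 + w^3) + w^5:
alpha's leading term has exponent 10 > beta's exponent 5, so it survives.
alpha's tail term has exponent 3 < beta's exponent 5, so it is absorbed by beta.
In ordinal addition, any term followed by a strictly larger-exponent term is absorbed.
Result = w^10*8 + w^5

w^10*8 + w^5


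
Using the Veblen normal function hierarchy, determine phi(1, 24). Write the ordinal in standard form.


phi(1, 24):
phi(1, beta) = epsilon_beta (the beta-th epsilon number).
phi(1, 24) = epsilon_24

epsilon_24


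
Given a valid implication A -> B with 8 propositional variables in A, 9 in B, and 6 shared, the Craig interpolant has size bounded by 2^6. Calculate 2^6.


Shared atoms = 6
Craig interpolant size bound = 2^6
= 64

64


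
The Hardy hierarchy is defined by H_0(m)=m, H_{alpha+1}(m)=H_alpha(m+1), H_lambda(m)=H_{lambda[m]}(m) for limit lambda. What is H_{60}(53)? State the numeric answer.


H_60(53):
For finite ordinals k, H_k(n) = n + k (each successor step adds 1).
H_60(53) = 53 + 60 = 113

113


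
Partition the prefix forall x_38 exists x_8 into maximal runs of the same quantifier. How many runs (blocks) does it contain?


Alternations = 1.
Blocks = alternations + 1 = 2

2


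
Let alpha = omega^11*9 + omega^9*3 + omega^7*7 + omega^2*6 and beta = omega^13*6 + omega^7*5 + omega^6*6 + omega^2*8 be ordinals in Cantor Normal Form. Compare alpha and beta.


Compare term by term from highest exponent:
alpha = omega^11*9 + omega^9*3 + omega^7*7 + omega^2*6
beta = omega^13*6 + omega^7*5 + omega^6*6 + omega^2*8
Term 1: alpha has omega^11*9, beta has omega^13*6
Term 2: alpha has omega^9*3, beta has omega^7*5
Term 3: alpha has omega^7*7, beta has omega^6*6
Term 4: alpha has omega^2*6, beta has omega^2*8
Result: alpha < beta

alpha < beta


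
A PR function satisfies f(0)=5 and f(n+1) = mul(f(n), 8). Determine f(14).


f(0) = 5
f(1) = mul(f(0), 8) = mul(5, 8) = 40
f(2) = mul(f(1), 8) = mul(40, 8) = 320
f(3) = mul(f(2), 8) = mul(320, 8) = 2560
f(4) = mul(f(3), 8) = mul(2560, 8) = 20480
f(5) = mul(f(4), 8) = mul(20480, 8) = 163840
f(6) = mul(f(5), 8) = mul(163840, 8) = 1310720
f(7) = mul(f(6), 8) = mul(1310720, 8) = 10485760
f(8) = mul(f(7), 8) = mul(10485760, 8) = 83886080
f(9) = mul(f(8), 8) = mul(83886080, 8) = 671088640
f(10) = mul(f(9), 8) = mul(671088640, 8) = 5368709120
f(11) = mul(f(10), 8) = mul(5368709120, 8) = 42949672960
f(12) = mul(f(11), 8) = mul(42949672960, 8) = 343597383680
f(13) = mul(f(12), 8) = mul(343597383680, 8) = 2748779069440
f(14) = mul(f(13), 8) = mul(2748779069440, 8) = 21990232555520


21990232555520


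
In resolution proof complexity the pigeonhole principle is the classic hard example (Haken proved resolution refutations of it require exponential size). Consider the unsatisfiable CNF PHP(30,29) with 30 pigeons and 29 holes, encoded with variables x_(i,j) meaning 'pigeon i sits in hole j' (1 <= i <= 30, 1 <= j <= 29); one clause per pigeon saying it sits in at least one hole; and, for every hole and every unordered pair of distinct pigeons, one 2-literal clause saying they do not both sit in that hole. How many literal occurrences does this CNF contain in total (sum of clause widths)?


PHP(30,29): 30 pigeons, 29 holes, 30*29 = 870 variables.
- pigeon clauses: one per pigeon -> 30 clauses of width 29 -> 870 literals
- hole clauses: 29 holes * C(30,2) = 29 * 435 -> 12615 clauses of width 2 -> 25230 literals
Total literal occurrences = 870 + 25230 = 26100

26100


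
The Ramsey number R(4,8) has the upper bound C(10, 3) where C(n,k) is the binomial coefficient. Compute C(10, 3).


R(4,8) <= C(4+8-2, 4-1) = C(10, 3)
C(10, 3) = 10! / (3! * 7!)
= 120

120


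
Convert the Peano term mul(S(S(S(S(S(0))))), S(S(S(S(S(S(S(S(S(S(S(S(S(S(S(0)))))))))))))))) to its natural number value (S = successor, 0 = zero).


mul(S^5(0), S^15(0)):
S^5(0) = 5
S^15(0) = 15
5 * 15 = 75

75


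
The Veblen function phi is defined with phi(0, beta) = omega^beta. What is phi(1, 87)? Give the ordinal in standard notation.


phi(1, 87):
phi(1, beta) = epsilon_beta (the beta-th epsilon number).
phi(1, 87) = epsilon_87

epsilon_87


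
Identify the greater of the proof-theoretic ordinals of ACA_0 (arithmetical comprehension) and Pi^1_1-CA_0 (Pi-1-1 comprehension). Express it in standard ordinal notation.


Proof-theoretic ordinal of ACA_0 (arithmetical comprehension): epsilon_0
Proof-theoretic ordinal of Pi^1_1-CA_0 (Pi-1-1 comprehension): psi_0(Omega_omega)
Comparing: epsilon_0 < psi_0(Omega_omega).
The larger ordinal is psi_0(Omega_omega) (from Pi^1_1-CA_0 (Pi-1-1 comprehension)).

psi_0(Omega_omega)


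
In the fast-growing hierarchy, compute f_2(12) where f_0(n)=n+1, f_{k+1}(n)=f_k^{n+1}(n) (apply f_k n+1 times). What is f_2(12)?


f_2(12) = f_1^13(12)
f_1(m) = 2m + 1.
Iterating: f_1^k(n) = 2^k*(n+1) - 1.
f_2(12) = 2^13*(12+1) - 1 = 8192*13 - 1 = 106495

106495


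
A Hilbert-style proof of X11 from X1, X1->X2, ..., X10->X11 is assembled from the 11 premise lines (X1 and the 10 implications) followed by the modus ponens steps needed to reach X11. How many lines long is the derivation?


We have 11 premise lines: X1 and 10 implications.
Each implication is detached once by MP, giving 10 MP lines.
11 premise lines + 10 MP lines = 21 total lines.

21


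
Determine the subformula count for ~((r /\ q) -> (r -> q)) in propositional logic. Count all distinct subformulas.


Formula: ~((r /\ q) -> (r -> q))
Subformulas found:
  1. q
  2. r
  3. (r /\ q)
  4. (r -> q)
  5. ((r /\ q) -> (r -> q))
  6. ~((r /\ q) -> (r -> q))
Total distinct subformulas = 6

6


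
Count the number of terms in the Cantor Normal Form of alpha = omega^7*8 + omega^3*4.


CNF: omega^7*8 + omega^3*4
Count the summands separated by '+':
  term 1: omega^7*8
  term 2: omega^3*4
Total terms = 2

2


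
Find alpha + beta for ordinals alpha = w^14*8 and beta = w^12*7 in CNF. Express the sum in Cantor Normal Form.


Ordinal addition w^14*8 + w^12*7:
Leading exponent of alpha (14) > leading exponent of beta (12).
Since alpha's term has higher exponent than beta's leading term,
the sum is simply alpha followed by beta.
Result = w^14*8 + w^12*7

w^14*8 + w^12*7


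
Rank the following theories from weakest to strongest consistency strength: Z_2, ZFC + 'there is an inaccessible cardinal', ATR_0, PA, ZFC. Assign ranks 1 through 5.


Ordering by consistency strength:
1. PA
2. ATR_0
3. Z_2
4. ZFC
5. ZFC + 'there is an inaccessible cardinal'


Z_2=3, ZFC + 'there is an inaccessible cardinal'=5, ATR_0=2, PA=1, ZFC=4


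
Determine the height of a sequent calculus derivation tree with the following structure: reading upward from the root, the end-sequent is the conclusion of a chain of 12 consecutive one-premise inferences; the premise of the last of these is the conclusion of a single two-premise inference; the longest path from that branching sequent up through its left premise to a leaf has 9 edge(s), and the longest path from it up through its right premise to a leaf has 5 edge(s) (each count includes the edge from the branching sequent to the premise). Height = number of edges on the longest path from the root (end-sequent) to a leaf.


Longest path through the left premise: 9 edges (measured from the branching sequent)
Longest path through the right premise: 5 edges
Height of the subtree rooted at the branching sequent: max(9, 5) = 9
The branching sequent sits 12 edges above the root (the chain of one-premise inferences), so height = 9 + 12 = 21

21


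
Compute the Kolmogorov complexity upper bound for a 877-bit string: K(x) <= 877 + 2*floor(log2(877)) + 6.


floor(log2(877)) = 9
2 * 9 = 18
K(x) <= 877 + 18 + 6 = 901

901


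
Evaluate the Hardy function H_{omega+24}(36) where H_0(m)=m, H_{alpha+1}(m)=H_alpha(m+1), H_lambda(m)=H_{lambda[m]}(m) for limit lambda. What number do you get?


H_{omega+24}(36):
Unwind the 24 successor steps: H_{omega+24}(36) = H_omega(36+24) = H_omega(60).
H_omega(m) = H_m(m) = m + m = 2m.
Result = 2 * 60 = 120

120


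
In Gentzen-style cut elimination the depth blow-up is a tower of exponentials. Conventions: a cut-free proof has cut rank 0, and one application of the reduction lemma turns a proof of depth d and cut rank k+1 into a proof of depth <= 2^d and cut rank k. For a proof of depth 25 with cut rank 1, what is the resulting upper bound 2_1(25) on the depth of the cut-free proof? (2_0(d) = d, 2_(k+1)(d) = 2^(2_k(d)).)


Each rank reduction sends depth d to at most 2^d; cut rank r needs r reductions.
2_0(25) = 25
2_1(25) = 2^25 = 33554432
Cut-free depth bound = 33554432

33554432


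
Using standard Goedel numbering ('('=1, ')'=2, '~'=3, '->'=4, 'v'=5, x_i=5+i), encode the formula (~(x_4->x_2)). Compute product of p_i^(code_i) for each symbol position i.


Formula: (~(x_4->x_2))
Symbol codes: [1, 3, 1, 9, 4, 7, 2, 2]
Primes: [2, 3, 5, 7, 11, 13, 17, 19]
p_1^1 = 2^1 = 2
p_2^3 = 3^3 = 27
p_3^1 = 5^1 = 5
p_4^9 = 7^9 = 40353607
p_5^4 = 11^4 = 14641
p_6^7 = 13^7 = 62748517
p_7^2 = 17^2 = 289
p_8^2 = 19^2 = 361
Product = 1044300234991699465694484570

1044300234991699465694484570


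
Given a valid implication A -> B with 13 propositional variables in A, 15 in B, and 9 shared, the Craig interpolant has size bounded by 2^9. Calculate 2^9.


Shared atoms = 9
Craig interpolant size bound = 2^9
= 512

512


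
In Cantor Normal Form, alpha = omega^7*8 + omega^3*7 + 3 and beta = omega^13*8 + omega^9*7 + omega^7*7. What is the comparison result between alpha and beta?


Compare term by term from highest exponent:
alpha = omega^7*8 + omega^3*7 + 3
beta = omega^13*8 + omega^9*7 + omega^7*7
Term 1: alpha has omega^7*8, beta has omega^13*8
Term 2: alpha has omega^3*7, beta has omega^9*7
Term 3: alpha has omega^0*3, beta has omega^7*7
Result: alpha < beta

alpha < beta


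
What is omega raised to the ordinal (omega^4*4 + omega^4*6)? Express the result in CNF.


omega^(omega^4*4 + omega^4*6):
Both terms of the exponent have the same exponent 4, so they merge: omega^4*4 + omega^4*6 = omega^4*(4+6) = omega^4*10.
omega raised to a CNF ordinal is a single CNF term: Result = omega^(omega^4*10)

omega^(omega^4*10)


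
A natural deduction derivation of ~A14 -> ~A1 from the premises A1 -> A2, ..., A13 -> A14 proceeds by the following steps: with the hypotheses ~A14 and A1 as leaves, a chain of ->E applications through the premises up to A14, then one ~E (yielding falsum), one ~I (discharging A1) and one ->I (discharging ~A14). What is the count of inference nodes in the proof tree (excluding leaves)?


From hypothesis A1, 13 ->E steps along the 13 premises yield A14.
~E with hypothesis ~A14 gives falsum (1 node); ~I discharging A1 gives ~A1 (1 node); ->I discharging ~A14 gives the goal (1 node).
Total = 13 + 3 = 16 inference nodes.

16


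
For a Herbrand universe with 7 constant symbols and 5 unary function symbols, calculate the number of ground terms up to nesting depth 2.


Herbrand terms by depth:
Depth 0: 7 constants
Depth 1: 35 new terms (running total: 42)
Depth 2: 175 new terms (running total: 217)
Total distinct ground terms = 217

217


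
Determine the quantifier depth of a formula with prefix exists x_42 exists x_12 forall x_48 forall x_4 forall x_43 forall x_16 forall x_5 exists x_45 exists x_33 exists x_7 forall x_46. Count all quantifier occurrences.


Quantifier prefix has 11 quantifier symbols.
Quantifier depth = 11

11


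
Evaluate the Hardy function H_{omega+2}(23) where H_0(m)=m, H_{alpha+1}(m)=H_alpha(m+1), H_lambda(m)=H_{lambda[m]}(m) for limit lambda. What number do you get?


H_{omega+2}(23):
Unwind the 2 successor steps: H_{omega+2}(23) = H_omega(23+2) = H_omega(25).
H_omega(m) = H_m(m) = m + m = 2m.
Result = 2 * 25 = 50

50


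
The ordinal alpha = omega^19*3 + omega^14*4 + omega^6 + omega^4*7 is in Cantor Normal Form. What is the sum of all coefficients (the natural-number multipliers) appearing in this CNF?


CNF: omega^19*3 + omega^14*4 + omega^6 + omega^4*7
Coefficients: 3 + 4 + 1 + 7 = 15

15


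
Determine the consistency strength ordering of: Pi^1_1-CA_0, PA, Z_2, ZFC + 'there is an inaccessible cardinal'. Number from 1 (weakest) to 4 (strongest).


Ordering by consistency strength:
1. PA
2. Pi^1_1-CA_0
3. Z_2
4. ZFC + 'there is an inaccessible cardinal'


Pi^1_1-CA_0=2, PA=1, Z_2=3, ZFC + 'there is an inaccessible cardinal'=4


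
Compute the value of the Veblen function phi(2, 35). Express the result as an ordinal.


phi(2, 35):
phi(2, beta) = zeta_beta (the beta-th zeta number, fixed point of epsilon).
phi(2, 35) = zeta_35

zeta_35


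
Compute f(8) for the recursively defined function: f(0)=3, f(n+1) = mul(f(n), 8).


f(0) = 3
f(1) = mul(f(0), 8) = mul(3, 8) = 24
f(2) = mul(f(1), 8) = mul(24, 8) = 192
f(3) = mul(f(2), 8) = mul(192, 8) = 1536
f(4) = mul(f(3), 8) = mul(1536, 8) = 12288
f(5) = mul(f(4), 8) = mul(12288, 8) = 98304
f(6) = mul(f(5), 8) = mul(98304, 8) = 786432
f(7) = mul(f(6), 8) = mul(786432, 8) = 6291456
f(8) = mul(f(7), 8) = mul(6291456, 8) = 50331648


50331648


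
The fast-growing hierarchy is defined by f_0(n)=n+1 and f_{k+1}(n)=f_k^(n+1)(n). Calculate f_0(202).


f_0(202) = 202 + 1 = 203

203


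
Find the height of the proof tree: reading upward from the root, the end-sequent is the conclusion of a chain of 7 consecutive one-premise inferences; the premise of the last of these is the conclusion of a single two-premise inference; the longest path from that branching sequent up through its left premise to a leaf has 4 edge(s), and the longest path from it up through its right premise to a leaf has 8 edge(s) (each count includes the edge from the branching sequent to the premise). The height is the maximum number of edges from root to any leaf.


Longest path through the left premise: 4 edges (measured from the branching sequent)
Longest path through the right premise: 8 edges
Height of the subtree rooted at the branching sequent: max(4, 8) = 8
The branching sequent sits 7 edges above the root (the chain of one-premise inferences), so height = 8 + 7 = 15

15


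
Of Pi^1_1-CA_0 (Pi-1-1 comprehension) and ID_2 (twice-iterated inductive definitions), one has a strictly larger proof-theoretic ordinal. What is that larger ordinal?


Proof-theoretic ordinal of Pi^1_1-CA_0 (Pi-1-1 comprehension): psi_0(Omega_omega)
Proof-theoretic ordinal of ID_2 (twice-iterated inductive definitions): psi_0(epsilon_{Omega_2+1})
Comparing: psi_0(epsilon_{Omega_2+1}) < psi_0(Omega_omega).
The larger ordinal is psi_0(Omega_omega) (from Pi^1_1-CA_0 (Pi-1-1 comprehension)).

psi_0(Omega_omega)


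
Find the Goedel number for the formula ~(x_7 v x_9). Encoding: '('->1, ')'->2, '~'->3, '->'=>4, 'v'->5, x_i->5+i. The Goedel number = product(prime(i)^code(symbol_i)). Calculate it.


Formula: ~(x_7 v x_9)
Symbol codes: [3, 1, 12, 5, 14, 2]
Primes: [2, 3, 5, 7, 11, 13]
p_1^3 = 2^3 = 8
p_2^1 = 3^1 = 3
p_3^12 = 5^12 = 244140625
p_4^5 = 7^5 = 16807
p_5^14 = 11^14 = 379749833583241
p_6^2 = 13^2 = 169
Product = 6320126786500000906072265625000

6320126786500000906072265625000


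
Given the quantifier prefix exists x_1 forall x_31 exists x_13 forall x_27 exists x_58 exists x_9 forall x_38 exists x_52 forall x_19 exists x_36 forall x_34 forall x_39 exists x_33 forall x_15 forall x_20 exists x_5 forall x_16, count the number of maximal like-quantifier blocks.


Alternations = 13.
Blocks = alternations + 1 = 14

14


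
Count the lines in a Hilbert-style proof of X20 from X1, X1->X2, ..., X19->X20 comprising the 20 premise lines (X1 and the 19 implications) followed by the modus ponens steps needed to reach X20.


We have 20 premise lines: X1 and 19 implications.
Each implication is detached once by MP, giving 19 MP lines.
20 premise lines + 19 MP lines = 39 total lines.

39


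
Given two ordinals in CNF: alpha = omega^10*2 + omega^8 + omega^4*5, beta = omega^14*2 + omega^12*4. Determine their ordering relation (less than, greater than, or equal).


Compare term by term from highest exponent:
alpha = omega^10*2 + omega^8 + omega^4*5
beta = omega^14*2 + omega^12*4
Term 1: alpha has omega^10*2, beta has omega^14*2
Term 2: alpha has omega^8*1, beta has omega^12*4
Term 3: alpha has omega^4*5, beta has omega^0*0
Result: alpha < beta

alpha < beta


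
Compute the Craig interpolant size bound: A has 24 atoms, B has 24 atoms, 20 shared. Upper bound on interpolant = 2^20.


Shared atoms = 20
Craig interpolant size bound = 2^20
= 1048576

1048576


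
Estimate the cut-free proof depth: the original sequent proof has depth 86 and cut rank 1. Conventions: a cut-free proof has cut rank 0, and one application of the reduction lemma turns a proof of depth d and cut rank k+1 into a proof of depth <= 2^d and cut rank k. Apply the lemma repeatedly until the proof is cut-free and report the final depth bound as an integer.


Each rank reduction sends depth d to at most 2^d; cut rank r needs r reductions.
2_0(86) = 86
2_1(86) = 2^86 = 77371252455336267181195264
Cut-free depth bound = 77371252455336267181195264

77371252455336267181195264


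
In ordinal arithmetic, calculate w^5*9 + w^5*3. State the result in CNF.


Ordinal addition w^5*9 + w^5*3:
Both terms have the same exponent 5.
w^e*c + w^e*d = w^e*(c+d).
Result = w^5*(9+3) = w^5*12

w^5*12


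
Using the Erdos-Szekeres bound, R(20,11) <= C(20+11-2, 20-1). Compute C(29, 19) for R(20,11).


R(20,11) <= C(20+11-2, 20-1) = C(29, 19)
C(29, 19) = 29! / (19! * 10!)
= 20030010

20030010


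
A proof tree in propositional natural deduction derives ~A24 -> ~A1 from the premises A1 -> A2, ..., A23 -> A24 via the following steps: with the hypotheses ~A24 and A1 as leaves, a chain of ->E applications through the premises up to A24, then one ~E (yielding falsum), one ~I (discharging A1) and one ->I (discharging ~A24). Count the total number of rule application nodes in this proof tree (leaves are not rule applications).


From hypothesis A1, 23 ->E steps along the 23 premises yield A24.
~E with hypothesis ~A24 gives falsum (1 node); ~I discharging A1 gives ~A1 (1 node); ->I discharging ~A24 gives the goal (1 node).
Total = 23 + 3 = 26 inference nodes.

26


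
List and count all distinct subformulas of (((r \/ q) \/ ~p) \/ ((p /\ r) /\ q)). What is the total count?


Formula: (((r \/ q) \/ ~p) \/ ((p /\ r) /\ q))
Subformulas found:
  1. q
  2. r
  3. p
  4. ~p
  5. (p /\ r)
  6. (r \/ q)
  7. ((p /\ r) /\ q)
  8. ((r \/ q) \/ ~p)
  9. (((r \/ q) \/ ~p) \/ ((p /\ r) /\ q))
Total distinct subformulas = 9

9


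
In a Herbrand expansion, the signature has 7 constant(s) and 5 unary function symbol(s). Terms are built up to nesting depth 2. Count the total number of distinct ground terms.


Herbrand terms by depth:
Depth 0: 7 constants
Depth 1: 35 new terms (running total: 42)
Depth 2: 175 new terms (running total: 217)
Total distinct ground terms = 217

217


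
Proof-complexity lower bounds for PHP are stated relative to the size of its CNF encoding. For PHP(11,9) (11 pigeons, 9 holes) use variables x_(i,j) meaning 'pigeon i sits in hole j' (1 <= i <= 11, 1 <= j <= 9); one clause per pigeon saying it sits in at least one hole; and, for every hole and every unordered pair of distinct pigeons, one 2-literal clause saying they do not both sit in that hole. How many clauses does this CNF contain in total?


PHP(11,9): 11 pigeons, 9 holes, 11*9 = 99 variables.
- pigeon clauses: one per pigeon -> 11 clauses
- hole clauses: 9 holes * C(11,2) = 9 * 55 -> 495 clauses
Total clauses = 11 + 495 = 506

506


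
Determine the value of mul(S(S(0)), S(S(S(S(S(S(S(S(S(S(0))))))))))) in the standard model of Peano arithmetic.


mul(S^2(0), S^10(0)):
S^2(0) = 2
S^10(0) = 10
2 * 10 = 20

20


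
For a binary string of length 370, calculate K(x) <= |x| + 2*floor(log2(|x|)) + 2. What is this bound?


floor(log2(370)) = 8
2 * 8 = 16
K(x) <= 370 + 16 + 2 = 388

388


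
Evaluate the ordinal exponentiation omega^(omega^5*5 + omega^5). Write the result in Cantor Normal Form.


omega^(omega^5*5 + omega^5):
Both terms of the exponent have the same exponent 5, so they merge: omega^5*5 + omega^5 = omega^5*(5+1) = omega^5*6.
omega raised to a CNF ordinal is a single CNF term: Result = omega^(omega^5*6)

omega^(omega^5*6)


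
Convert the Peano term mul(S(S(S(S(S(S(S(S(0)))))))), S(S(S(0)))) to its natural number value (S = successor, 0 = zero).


mul(S^8(0), S^3(0)):
S^8(0) = 8
S^3(0) = 3
8 * 3 = 24

24


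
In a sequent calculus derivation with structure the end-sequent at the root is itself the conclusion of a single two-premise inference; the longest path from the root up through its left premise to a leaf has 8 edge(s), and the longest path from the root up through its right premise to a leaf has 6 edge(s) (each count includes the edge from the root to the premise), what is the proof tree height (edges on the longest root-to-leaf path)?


Longest path through the left premise: 8 edges (measured from the branching sequent)
Longest path through the right premise: 6 edges
Height of the subtree rooted at the branching sequent: max(8, 6) = 8
The branching sequent is the root itself.
Total height = 8

8


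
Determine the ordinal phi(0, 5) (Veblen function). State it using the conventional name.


phi(0, 5):
phi(0, beta) = omega^beta by definition.
phi(0, 5) = omega^5

omega^5


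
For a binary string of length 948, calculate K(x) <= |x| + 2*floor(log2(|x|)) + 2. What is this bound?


floor(log2(948)) = 9
2 * 9 = 18
K(x) <= 948 + 18 + 2 = 968

968


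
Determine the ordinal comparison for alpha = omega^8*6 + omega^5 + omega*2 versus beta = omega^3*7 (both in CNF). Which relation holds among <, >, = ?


Compare term by term from highest exponent:
alpha = omega^8*6 + omega^5 + omega*2
beta = omega^3*7
Term 1: alpha has omega^8*6, beta has omega^3*7
Term 2: alpha has omega^5*1, beta has omega^0*0
Term 3: alpha has omega^1*2, beta has omega^0*0
Result: alpha > beta

alpha > beta


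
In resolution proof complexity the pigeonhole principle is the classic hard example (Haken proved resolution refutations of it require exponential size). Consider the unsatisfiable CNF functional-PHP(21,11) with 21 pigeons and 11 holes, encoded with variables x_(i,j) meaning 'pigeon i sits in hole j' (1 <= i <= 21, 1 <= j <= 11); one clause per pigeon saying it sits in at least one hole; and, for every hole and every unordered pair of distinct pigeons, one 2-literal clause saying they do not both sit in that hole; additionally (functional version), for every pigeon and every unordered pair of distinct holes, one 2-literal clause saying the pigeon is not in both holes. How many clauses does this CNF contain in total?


functional-PHP(21,11): 21 pigeons, 11 holes, 21*11 = 231 variables.
- pigeon clauses: one per pigeon -> 21 clauses
- hole clauses: 11 holes * C(21,2) = 11 * 210 -> 2310 clauses
- functional clauses: 21 pigeons * C(11,2) = 21 * 55 -> 1155 clauses
Total clauses = 21 + 2310 + 1155 = 3486

3486


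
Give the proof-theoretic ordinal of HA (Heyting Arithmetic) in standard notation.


The proof-theoretic ordinal of HA (Heyting Arithmetic) is a standard result in ordinal analysis.
This ordinal is the supremum of order types of primitive recursive well-orderings
that the theory can prove to be well-ordered.
For HA (Heyting Arithmetic), the proof-theoretic ordinal is epsilon_0.

epsilon_0


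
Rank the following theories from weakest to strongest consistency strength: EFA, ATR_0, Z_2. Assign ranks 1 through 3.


Ordering by consistency strength:
1. EFA
2. ATR_0
3. Z_2


EFA=1, ATR_0=2, Z_2=3


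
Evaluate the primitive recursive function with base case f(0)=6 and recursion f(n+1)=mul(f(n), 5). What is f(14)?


f(0) = 6
f(1) = mul(f(0), 5) = mul(6, 5) = 30
f(2) = mul(f(1), 5) = mul(30, 5) = 150
f(3) = mul(f(2), 5) = mul(150, 5) = 750
f(4) = mul(f(3), 5) = mul(750, 5) = 3750
f(5) = mul(f(4), 5) = mul(3750, 5) = 18750
f(6) = mul(f(5), 5) = mul(18750, 5) = 93750
f(7) = mul(f(6), 5) = mul(93750, 5) = 468750
f(8) = mul(f(7), 5) = mul(468750, 5) = 2343750
f(9) = mul(f(8), 5) = mul(2343750, 5) = 11718750
f(10) = mul(f(9), 5) = mul(11718750, 5) = 58593750
f(11) = mul(f(10), 5) = mul(58593750, 5) = 292968750
f(12) = mul(f(11), 5) = mul(292968750, 5) = 1464843750
f(13) = mul(f(12), 5) = mul(1464843750, 5) = 7324218750
f(14) = mul(f(13), 5) = mul(7324218750, 5) = 36621093750


36621093750


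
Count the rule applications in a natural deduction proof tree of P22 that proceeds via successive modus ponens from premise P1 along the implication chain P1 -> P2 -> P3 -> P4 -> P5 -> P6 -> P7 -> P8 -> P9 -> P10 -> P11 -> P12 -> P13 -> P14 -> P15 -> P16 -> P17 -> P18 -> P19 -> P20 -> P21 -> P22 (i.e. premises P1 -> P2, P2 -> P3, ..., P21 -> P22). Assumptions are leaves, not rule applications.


We have a chain: P1 -> P2 -> P3 -> P4 -> P5 -> P6 -> P7 -> P8 -> P9 -> P10 -> P11 -> P12 -> P13 -> P14 -> P15 -> P16 -> P17 -> P18 -> P19 -> P20 -> P21 -> P22.
Each modus ponens application produces the next variable.
The chain has 22 propositions, so 22-1 = 21 modus ponens steps.
Total inference nodes = 21

21


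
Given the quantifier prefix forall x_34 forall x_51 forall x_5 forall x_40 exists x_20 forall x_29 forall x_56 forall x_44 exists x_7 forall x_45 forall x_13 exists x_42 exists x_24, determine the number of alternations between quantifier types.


Walk the prefix and count type changes:
  position 1: forall -> forall
  position 2: forall -> forall
  position 3: forall -> forall
  position 4: forall -> exists <-- alternation
  position 5: exists -> forall <-- alternation
  position 6: forall -> forall
  position 7: forall -> forall
  position 8: forall -> exists <-- alternation
  position 9: exists -> forall <-- alternation
  position 10: forall -> forall
  position 11: forall -> exists <-- alternation
  position 12: exists -> exists
Total alternations = 5

5


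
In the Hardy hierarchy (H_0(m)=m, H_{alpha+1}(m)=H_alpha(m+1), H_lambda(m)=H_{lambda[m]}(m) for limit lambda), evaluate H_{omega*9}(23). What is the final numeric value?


H_{omega*9}(23):
For the Hardy hierarchy, H_{omega*k}(n) = 2^k * n.
2^9 = 512.
512 * 23 = 11776

11776


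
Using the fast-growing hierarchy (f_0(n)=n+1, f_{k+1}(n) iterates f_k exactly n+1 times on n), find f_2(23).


f_2(23) = f_1^24(23)
f_1(m) = 2m + 1.
Iterating: f_1^k(n) = 2^k*(n+1) - 1.
f_2(23) = 2^24*(23+1) - 1 = 16777216*24 - 1 = 402653183

402653183


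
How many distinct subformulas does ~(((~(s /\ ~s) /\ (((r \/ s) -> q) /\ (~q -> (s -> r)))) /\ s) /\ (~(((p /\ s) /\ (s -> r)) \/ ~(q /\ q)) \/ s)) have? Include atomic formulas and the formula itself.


Formula: ~(((~(s /\ ~s) /\ (((r \/ s) -> q) /\ (~q -> (s -> r)))) /\ s) /\ (~(((p /\ s) /\ (s -> r)) \/ ~(q /\ q)) \/ s))
Subformulas found:
  1. r
  2. q
  3. s
  4. p
  5. ~s
  6. ~q
  7. (p /\ s)
  8. (s -> r)
  9. (r \/ s)
  10. (q /\ q)
  11. ~(q /\ q)
  12. (s /\ ~s)
  13. ~(s /\ ~s)
  14. ((r \/ s) -> q)
  15. (~q -> (s -> r))
  16. ((p /\ s) /\ (s -> r))
  17. (((r \/ s) -> q) /\ (~q -> (s -> r)))
  18. (((p /\ s) /\ (s -> r)) \/ ~(q /\ q))
  19. ~(((p /\ s) /\ (s -> r)) \/ ~(q /\ q))
  20. (~(((p /\ s) /\ (s -> r)) \/ ~(q /\ q)) \/ s)
  21. (~(s /\ ~s) /\ (((r \/ s) -> q) /\ (~q -> (s -> r))))
  22. ((~(s /\ ~s) /\ (((r \/ s) -> q) /\ (~q -> (s -> r)))) /\ s)
  23. (((~(s /\ ~s) /\ (((r \/ s) -> q) /\ (~q -> (s -> r)))) /\ s) /\ (~(((p /\ s) /\ (s -> r)) \/ ~(q /\ q)) \/ s))
  24. ~(((~(s /\ ~s) /\ (((r \/ s) -> q) /\ (~q -> (s -> r)))) /\ s) /\ (~(((p /\ s) /\ (s -> r)) \/ ~(q /\ q)) \/ s))
Total distinct subformulas = 24

24


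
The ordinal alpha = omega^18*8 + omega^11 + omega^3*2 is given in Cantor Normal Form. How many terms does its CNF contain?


CNF: omega^18*8 + omega^11 + omega^3*2
Count the summands separated by '+':
  term 1: omega^18*8
  term 2: omega^11
  term 3: omega^3*2
Total terms = 3

3


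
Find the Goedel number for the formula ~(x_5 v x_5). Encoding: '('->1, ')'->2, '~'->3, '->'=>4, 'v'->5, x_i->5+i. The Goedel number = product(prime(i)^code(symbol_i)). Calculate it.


Formula: ~(x_5 v x_5)
Symbol codes: [3, 1, 10, 5, 10, 2]
Primes: [2, 3, 5, 7, 11, 13]
p_1^3 = 2^3 = 8
p_2^1 = 3^1 = 3
p_3^10 = 5^10 = 9765625
p_4^5 = 7^5 = 16807
p_5^10 = 11^10 = 25937424601
p_6^2 = 13^2 = 169
Product = 17266926539170824140625000

17266926539170824140625000


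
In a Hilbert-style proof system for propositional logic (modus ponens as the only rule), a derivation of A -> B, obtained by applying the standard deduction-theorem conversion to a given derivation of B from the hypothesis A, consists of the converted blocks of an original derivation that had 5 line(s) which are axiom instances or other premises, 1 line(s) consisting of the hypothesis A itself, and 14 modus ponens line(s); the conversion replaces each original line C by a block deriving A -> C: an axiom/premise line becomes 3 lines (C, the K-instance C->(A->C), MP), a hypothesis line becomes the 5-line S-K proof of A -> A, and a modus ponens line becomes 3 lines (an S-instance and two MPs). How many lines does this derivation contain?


Deduction-theorem conversion, block by block:
- 5 axiom/premise lines -> 3 lines each = 15
- 1 hypothesis lines -> 5 lines each (identity proof A->A) = 5
- 14 MP lines -> 3 lines each (S-instance, MP, MP) = 42
Total = 15 + 5 + 42 = 62 lines.

62


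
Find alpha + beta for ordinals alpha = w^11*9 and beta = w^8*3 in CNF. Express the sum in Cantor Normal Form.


Ordinal addition w^11*9 + w^8*3:
Leading exponent of alpha (11) > leading exponent of beta (8).
Since alpha's term has higher exponent than beta's leading term,
the sum is simply alpha followed by beta.
Result = w^11*9 + w^8*3

w^11*9 + w^8*3


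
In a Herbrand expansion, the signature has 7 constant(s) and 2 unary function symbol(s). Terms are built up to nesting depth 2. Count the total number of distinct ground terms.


Herbrand terms by depth:
Depth 0: 7 constants
Depth 1: 14 new terms (running total: 21)
Depth 2: 28 new terms (running total: 49)
Total distinct ground terms = 49

49


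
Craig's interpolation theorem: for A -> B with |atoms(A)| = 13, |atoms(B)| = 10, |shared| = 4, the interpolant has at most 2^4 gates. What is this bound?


Shared atoms = 4
Craig interpolant size bound = 2^4
= 16

16


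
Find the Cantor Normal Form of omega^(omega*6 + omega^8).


omega^(omega*6 + omega^8):
In ordinal addition a term is absorbed by a following term of strictly larger exponent: 1 < 8, so omega*6 + omega^8 = omega^8.
omega raised to a CNF ordinal is a single CNF term: Result = omega^(omega^8)

omega^(omega^8)


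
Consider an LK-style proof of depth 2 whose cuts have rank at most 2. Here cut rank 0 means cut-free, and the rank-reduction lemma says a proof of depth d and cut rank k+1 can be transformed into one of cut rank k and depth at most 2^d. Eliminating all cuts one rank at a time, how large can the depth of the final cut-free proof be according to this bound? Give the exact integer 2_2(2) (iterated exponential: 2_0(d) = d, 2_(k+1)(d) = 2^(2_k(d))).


Each rank reduction sends depth d to at most 2^d; cut rank r needs r reductions.
2_0(2) = 2
2_1(2) = 2^2 = 4
2_2(2) = 2^4 = 16
Cut-free depth bound = 16

16


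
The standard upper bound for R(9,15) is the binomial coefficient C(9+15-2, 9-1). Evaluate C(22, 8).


R(9,15) <= C(9+15-2, 9-1) = C(22, 8)
C(22, 8) = 22! / (8! * 14!)
= 319770

319770


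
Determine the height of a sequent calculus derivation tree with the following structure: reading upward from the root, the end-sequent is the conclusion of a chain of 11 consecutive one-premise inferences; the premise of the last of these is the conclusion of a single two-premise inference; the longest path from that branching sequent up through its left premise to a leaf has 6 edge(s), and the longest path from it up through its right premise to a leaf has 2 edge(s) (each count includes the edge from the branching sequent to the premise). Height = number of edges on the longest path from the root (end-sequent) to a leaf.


Longest path through the left premise: 6 edges (measured from the branching sequent)
Longest path through the right premise: 2 edges
Height of the subtree rooted at the branching sequent: max(6, 2) = 6
The branching sequent sits 11 edges above the root (the chain of one-premise inferences), so height = 6 + 11 = 17

17


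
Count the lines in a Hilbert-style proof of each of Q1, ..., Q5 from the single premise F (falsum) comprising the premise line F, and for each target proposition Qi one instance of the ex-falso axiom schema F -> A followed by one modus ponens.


Ex falso, line by line:
- 1 premise line (F)
- 5 targets, each needing 1 axiom instance (F -> Qi) + 1 MP = 2 lines: 2 * 5 = 10
Total = 1 + 10 = 11 lines.

11


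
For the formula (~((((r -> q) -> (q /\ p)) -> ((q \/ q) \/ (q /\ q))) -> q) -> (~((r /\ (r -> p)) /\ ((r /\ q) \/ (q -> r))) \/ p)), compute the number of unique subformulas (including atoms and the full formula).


Formula: (~((((r -> q) -> (q /\ p)) -> ((q \/ q) \/ (q /\ q))) -> q) -> (~((r /\ (r -> p)) /\ ((r /\ q) \/ (q -> r))) \/ p))
Subformulas found:
  1. r
  2. q
  3. p
  4. (r -> q)
  5. (q /\ p)
  6. (r -> p)
  7. (r /\ q)
  8. (q /\ q)
  9. (q -> r)
  10. (q \/ q)
  11. (r /\ (r -> p))
  12. ((r /\ q) \/ (q -> r))
  13. ((r -> q) -> (q /\ p))
  14. ((q \/ q) \/ (q /\ q))
  15. ((r /\ (r -> p)) /\ ((r /\ q) \/ (q -> r)))
  16. ~((r /\ (r -> p)) /\ ((r /\ q) \/ (q -> r)))
  17. (((r -> q) -> (q /\ p)) -> ((q \/ q) \/ (q /\ q)))
  18. (~((r /\ (r -> p)) /\ ((r /\ q) \/ (q -> r))) \/ p)
  19. ((((r -> q) -> (q /\ p)) -> ((q \/ q) \/ (q /\ q))) -> q)
  20. ~((((r -> q) -> (q /\ p)) -> ((q \/ q) \/ (q /\ q))) -> q)
  21. (~((((r -> q) -> (q /\ p)) -> ((q \/ q) \/ (q /\ q))) -> q) -> (~((r /\ (r -> p)) /\ ((r /\ q) \/ (q -> r))) \/ p))
Total distinct subformulas = 21

21


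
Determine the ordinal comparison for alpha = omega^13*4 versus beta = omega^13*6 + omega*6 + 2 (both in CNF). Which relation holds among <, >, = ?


Compare term by term from highest exponent:
alpha = omega^13*4
beta = omega^13*6 + omega*6 + 2
Term 1: alpha has omega^13*4, beta has omega^13*6
Term 2: alpha has omega^0*0, beta has omega^1*6
Term 3: alpha has omega^0*0, beta has omega^0*2
Result: alpha < beta

alpha < beta


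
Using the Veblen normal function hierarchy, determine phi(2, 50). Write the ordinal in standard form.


phi(2, 50):
phi(2, beta) = zeta_beta (the beta-th zeta number, fixed point of epsilon).
phi(2, 50) = zeta_50

zeta_50


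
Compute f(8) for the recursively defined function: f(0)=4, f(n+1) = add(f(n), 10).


f(0) = 4
f(1) = add(f(0), 10) = add(4, 10) = 14
f(2) = add(f(1), 10) = add(14, 10) = 24
f(3) = add(f(2), 10) = add(24, 10) = 34
f(4) = add(f(3), 10) = add(34, 10) = 44
f(5) = add(f(4), 10) = add(44, 10) = 54
f(6) = add(f(5), 10) = add(54, 10) = 64
f(7) = add(f(6), 10) = add(64, 10) = 74
f(8) = add(f(7), 10) = add(74, 10) = 84


84


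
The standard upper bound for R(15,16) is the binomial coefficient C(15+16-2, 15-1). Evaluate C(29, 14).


R(15,16) <= C(15+16-2, 15-1) = C(29, 14)
C(29, 14) = 29! / (14! * 15!)
= 77558760

77558760


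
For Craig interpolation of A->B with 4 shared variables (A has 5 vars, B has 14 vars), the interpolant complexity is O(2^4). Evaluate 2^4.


Shared atoms = 4
Craig interpolant size bound = 2^4
= 16

16


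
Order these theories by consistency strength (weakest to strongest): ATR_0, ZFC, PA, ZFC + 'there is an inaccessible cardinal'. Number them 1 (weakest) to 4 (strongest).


Ordering by consistency strength:
1. PA
2. ATR_0
3. ZFC
4. ZFC + 'there is an inaccessible cardinal'


ATR_0=2, ZFC=3, PA=1, ZFC + 'there is an inaccessible cardinal'=4


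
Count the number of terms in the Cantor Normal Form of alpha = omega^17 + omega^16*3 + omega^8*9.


CNF: omega^17 + omega^16*3 + omega^8*9
Count the summands separated by '+':
  term 1: omega^17
  term 2: omega^16*3
  term 3: omega^8*9
Total terms = 3

3


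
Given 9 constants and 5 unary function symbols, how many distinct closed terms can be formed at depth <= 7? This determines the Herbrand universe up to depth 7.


Herbrand terms by depth:
Depth 0: 9 constants
Depth 1: 45 new terms (running total: 54)
Depth 2: 225 new terms (running total: 279)
Depth 3: 1125 new terms (running total: 1404)
Depth 4: 5625 new terms (running total: 7029)
Depth 5: 28125 new terms (running total: 35154)
Depth 6: 140625 new terms (running total: 175779)
Depth 7: 703125 new terms (running total: 878904)
Total distinct ground terms = 878904

878904


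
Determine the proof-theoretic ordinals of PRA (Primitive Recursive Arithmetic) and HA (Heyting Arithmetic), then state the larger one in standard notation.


Proof-theoretic ordinal of PRA (Primitive Recursive Arithmetic): omega^omega
Proof-theoretic ordinal of HA (Heyting Arithmetic): epsilon_0
Comparing: omega^omega < epsilon_0.
The larger ordinal is epsilon_0 (from HA (Heyting Arithmetic)).

epsilon_0


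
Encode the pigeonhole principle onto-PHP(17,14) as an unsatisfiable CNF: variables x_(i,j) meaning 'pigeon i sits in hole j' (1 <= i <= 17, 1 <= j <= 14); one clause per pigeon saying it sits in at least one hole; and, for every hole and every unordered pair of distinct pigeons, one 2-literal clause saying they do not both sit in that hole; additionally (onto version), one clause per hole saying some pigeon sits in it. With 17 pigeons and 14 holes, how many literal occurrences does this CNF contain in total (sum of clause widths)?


onto-PHP(17,14): 17 pigeons, 14 holes, 17*14 = 238 variables.
- pigeon clauses: one per pigeon -> 17 clauses of width 14 -> 238 literals
- hole clauses: 14 holes * C(17,2) = 14 * 136 -> 1904 clauses of width 2 -> 3808 literals
- onto clauses: one per hole -> 14 clauses of width 17 -> 238 literals
Total literal occurrences = 238 + 3808 + 238 = 4284

4284
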